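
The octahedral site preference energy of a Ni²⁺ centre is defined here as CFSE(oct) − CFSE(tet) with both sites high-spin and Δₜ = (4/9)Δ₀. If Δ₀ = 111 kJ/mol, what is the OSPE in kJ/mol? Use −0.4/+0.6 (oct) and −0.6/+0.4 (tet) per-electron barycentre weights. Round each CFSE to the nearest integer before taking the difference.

Group 10 minus oxidation state +2 gives a d⁸ configuration for Ni²⁺.
In an octahedral site d⁸ (HS) is t2g^6 e_g^2, giving CFSE(oct) = -1.2Δ₀ = -133 kJ/mol.
In a tetrahedral site the filling is e^4 t2^4: CFSE(tet) = -0.8Δₜ = -0.8 × (4/9)(111) = -39 kJ/mol.
Subtracting, OSPE = -133 − (-39) = -94 kJ/mol.

-94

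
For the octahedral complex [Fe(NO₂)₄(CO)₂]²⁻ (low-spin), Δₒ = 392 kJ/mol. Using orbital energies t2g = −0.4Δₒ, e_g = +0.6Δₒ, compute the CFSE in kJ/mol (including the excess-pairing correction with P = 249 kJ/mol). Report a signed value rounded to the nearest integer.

-443

Ligand charges: 4×(-1) from NO₂⁻ and 2×(+0) from CO sum to -4; with overall charge -2, Fe is +2.
Fe sits in group 8; removing 2 electrons leaves Fe²⁺ with 8 − 2 = 6 d electrons.
Electron filling gives t2g^6 e_g^0.
The orbital stabilization is -2.4Δₒ = -2.4 × 392 = -941 kJ/mol.
High-spin d⁶ would be t2g^4 e_g^2 with 1 pair; low-spin has 3, so 2 excess pairs cost +2P = +498 kJ/mol.
Overall CFSE = -941 + 498 = -443 kJ/mol.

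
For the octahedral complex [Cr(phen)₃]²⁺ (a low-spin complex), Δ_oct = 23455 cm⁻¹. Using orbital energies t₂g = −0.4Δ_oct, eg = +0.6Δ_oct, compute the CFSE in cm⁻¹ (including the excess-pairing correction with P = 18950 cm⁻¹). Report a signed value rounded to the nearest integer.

phen is neutral, so the +2 overall charge sits on Cr: oxidation state +2.
Cr²⁺: group 6, so d-count = 6 − 2 = 4.
The d⁴ electrons fill as t₂g⁴ eg⁰.
CFSE(orbital) = 4×(-0.4Δ_oct) + 0×(0.6Δ_oct) = -1.6Δ_oct; with Δ_oct = 23455 cm⁻¹ that is -37528 cm⁻¹.
Relative to high-spin t₂g³ eg¹ (0 paired), the low-spin configuration has 1 additional pair, contributing +1 × 18950 = +18950 cm⁻¹.
Overall CFSE = -37528 + 18950 = -18578 cm⁻¹.

-18578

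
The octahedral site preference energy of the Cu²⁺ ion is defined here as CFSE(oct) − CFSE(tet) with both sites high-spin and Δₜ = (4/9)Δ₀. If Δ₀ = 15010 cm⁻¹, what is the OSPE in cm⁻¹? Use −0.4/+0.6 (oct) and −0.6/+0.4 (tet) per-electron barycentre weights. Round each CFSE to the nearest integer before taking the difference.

-6338

Group 11 minus oxidation state +2 gives a d⁹ configuration for Cu²⁺.
In an octahedral site d⁹ (HS) is t2g^6 e_g^3, giving CFSE(oct) = -0.6Δ₀ = -9006 cm⁻¹.
In a tetrahedral site the filling is e^4 t2^5: CFSE(tet) = -0.4Δₜ = -0.4 × (4/9)(15010) = -2668 cm⁻¹.
OSPE = CFSE(oct) − CFSE(tet) = -9006 − (-2668) = -6338 cm⁻¹.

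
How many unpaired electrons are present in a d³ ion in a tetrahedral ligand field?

3

Tetrahedral fields are weak (Δₜ ≈ 4/9 Δₒ), so electrons fill high-spin.
Configuration: e^2 t2^1, giving 3 unpaired electrons.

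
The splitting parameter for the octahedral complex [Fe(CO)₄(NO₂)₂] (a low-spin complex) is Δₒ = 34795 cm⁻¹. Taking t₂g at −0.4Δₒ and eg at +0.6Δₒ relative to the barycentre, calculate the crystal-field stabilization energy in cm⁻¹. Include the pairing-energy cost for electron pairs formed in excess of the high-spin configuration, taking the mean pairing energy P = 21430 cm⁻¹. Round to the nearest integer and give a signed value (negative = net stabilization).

-40648

Ligand charges: 4×(+0) from CO and 2×(-1) from NO₂⁻ sum to -2; with overall charge +0, Fe is +2.
Group 8 minus oxidation state +2 gives a d⁶ configuration for Fe²⁺.
Electron filling gives t₂g⁶ eg⁰.
Orbital CFSE = 6(-0.4) + 0(0.6) = -2.4Δₒ = -2.4 × 34795 = -83508 cm⁻¹.
Pairing penalty: 3 pairs vs 1 in the high-spin reference → 2 extra × P = 42860 cm⁻¹.
Overall CFSE = -83508 + 42860 = -40648 cm⁻¹.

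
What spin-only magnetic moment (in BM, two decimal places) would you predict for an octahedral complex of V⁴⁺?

1.73 BM

Group 5 minus oxidation state +4 gives a d¹ configuration for V⁴⁺.
Configuration: t2g^1 e_g^0 → 1 unpaired electron.
μ(spin-only) = √[1(1+2)] = √3 ≈ 1.73 BM.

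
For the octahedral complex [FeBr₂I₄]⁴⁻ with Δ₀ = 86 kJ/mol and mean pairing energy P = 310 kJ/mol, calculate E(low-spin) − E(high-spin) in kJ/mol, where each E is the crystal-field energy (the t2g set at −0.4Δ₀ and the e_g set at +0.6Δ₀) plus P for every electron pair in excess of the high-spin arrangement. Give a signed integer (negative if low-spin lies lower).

448

Ligand charges: 2×(-1) from Br⁻ and 4×(-1) from I⁻ sum to -6; with overall charge -4, Fe is +2.
Fe is in group 8, so Fe²⁺ is d⁶ (8 − 2 = 6).
In the high-spin limit (t2g^4 e_g^2) the orbital term is -0.4Δ₀ = -34 kJ/mol, with no excess pairing.
Low-spin: t2g^6 e_g^0, orbital CFSE = -2.4Δ₀ = -206 kJ/mol; plus 2 excess pairs × P = +620 kJ/mol; total 414 kJ/mol.
Thus E(LS) − E(HS) = 448 kJ/mol.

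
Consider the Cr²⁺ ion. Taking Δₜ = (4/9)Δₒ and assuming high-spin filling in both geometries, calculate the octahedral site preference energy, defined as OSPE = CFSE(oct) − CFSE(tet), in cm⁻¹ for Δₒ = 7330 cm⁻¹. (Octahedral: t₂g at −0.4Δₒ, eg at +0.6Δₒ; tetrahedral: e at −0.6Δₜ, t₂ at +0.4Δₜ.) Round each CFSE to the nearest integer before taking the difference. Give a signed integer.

Group 6 minus oxidation state +2 gives a d⁴ configuration for Cr²⁺.
In an octahedral site d⁴ (HS) is t₂g³ eg¹, giving CFSE(oct) = -0.6Δₒ = -4398 cm⁻¹.
Tetrahedral: e² t₂², CFSE = 2(−0.6) + 2(+0.4) = -0.4Δₜ = -0.4 × (4/9) × 7330 = -1303 cm⁻¹.
OSPE = -4398 − (-1303) = -3095 cm⁻¹.

-3095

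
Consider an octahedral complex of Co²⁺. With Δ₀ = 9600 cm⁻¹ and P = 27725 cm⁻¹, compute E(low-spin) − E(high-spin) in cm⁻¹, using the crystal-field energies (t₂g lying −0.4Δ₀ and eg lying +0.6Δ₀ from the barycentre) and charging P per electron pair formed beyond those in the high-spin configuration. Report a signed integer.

18125

Co is in group 9, so Co²⁺ is d⁷ (9 − 2 = 7).
High-spin: t₂g⁵ eg², CFSE = -0.8Δ₀ = -7680 cm⁻¹.
For low-spin the configuration is t₂g⁶ eg¹: orbital energy -1.8 × 9600 = -17280 cm⁻¹, and 1 additional pair relative to high-spin adds 27725 cm⁻¹, giving 10445 cm⁻¹.
Thus E(LS) − E(HS) = 18125 cm⁻¹.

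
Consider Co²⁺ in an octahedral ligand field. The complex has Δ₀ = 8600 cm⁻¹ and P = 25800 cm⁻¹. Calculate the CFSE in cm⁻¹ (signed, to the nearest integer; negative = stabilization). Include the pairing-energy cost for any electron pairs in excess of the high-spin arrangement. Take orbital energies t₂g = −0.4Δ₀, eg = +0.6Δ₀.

Co²⁺: group 9, so d-count = 9 − 2 = 7.
Since Δ₀ = 8600 cm⁻¹ < P = 25800 cm⁻¹, the complex adopts the high-spin configuration.
That gives t₂g⁵ eg².
Orbital CFSE = -0.8Δ₀ = -0.8 × 8600 = -6880 cm⁻¹.
High-spin has no excess pairs, so no pairing correction applies.

-6880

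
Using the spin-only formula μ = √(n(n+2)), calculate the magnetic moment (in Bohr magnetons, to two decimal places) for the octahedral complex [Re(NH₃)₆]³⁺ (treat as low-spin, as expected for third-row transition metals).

2.83 Bohr magnetons

NH₃ is neutral, so the +3 overall charge sits on Re: oxidation state +3.
Re³⁺: group 7, so d-count = 7 − 3 = 4.
Configuration: t₂g⁴ eg⁰ → 2 unpaired electrons.
μ(spin-only) = √[2(2+2)] = √8 ≈ 2.83 Bohr magnetons.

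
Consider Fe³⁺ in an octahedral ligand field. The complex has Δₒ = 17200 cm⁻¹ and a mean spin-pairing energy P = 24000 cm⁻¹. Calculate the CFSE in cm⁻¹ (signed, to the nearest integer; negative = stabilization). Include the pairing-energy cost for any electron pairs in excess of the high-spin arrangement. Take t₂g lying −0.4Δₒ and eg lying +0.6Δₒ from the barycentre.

0

Group 8 minus oxidation state +3 gives a d⁵ configuration for Fe³⁺.
Since Δₒ = 17200 cm⁻¹ < P = 24000 cm⁻¹, the complex adopts the high-spin configuration.
Configuration: t₂g³ eg².
Orbital CFSE = 0.0Δₒ = 0.0 × 17200 = 0 cm⁻¹.
High-spin has no excess pairs, so no pairing correction applies.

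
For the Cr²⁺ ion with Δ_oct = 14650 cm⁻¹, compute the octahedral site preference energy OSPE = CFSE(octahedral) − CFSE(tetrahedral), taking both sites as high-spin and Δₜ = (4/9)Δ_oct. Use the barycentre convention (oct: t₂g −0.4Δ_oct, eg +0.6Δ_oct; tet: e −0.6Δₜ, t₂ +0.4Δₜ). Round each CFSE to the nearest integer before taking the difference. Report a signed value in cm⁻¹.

-6186

Group 6 minus oxidation state +2 gives a d⁴ configuration for Cr²⁺.
Octahedral high-spin t₂g³ eg¹: CFSE = -0.6 × 14650 = -8790 cm⁻¹.
Tetrahedral e² t₂² gives -0.4Δₜ = -0.4 × (4/9) × 14650 = -2604 cm⁻¹.
Subtracting, OSPE = -8790 − (-2604) = -6186 cm⁻¹.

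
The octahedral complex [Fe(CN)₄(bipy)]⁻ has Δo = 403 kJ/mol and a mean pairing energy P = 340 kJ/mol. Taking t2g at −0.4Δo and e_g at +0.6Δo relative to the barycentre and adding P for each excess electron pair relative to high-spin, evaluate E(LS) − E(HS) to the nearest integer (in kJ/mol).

Ligand charges: 4×(-1) from CN⁻ and 1×(+0) from bipy sum to -4; with overall charge -1, Fe is +3.
Fe sits in group 8; removing 3 electrons leaves Fe³⁺ with 8 − 3 = 5 d electrons.
High-spin: t2g^3 e_g^2, CFSE = 0.0Δo = 0 kJ/mol.
For low-spin the configuration is t2g^5 e_g^0: orbital energy -2.0 × 403 = -806 kJ/mol, and 2 additional pairs relative to high-spin add 680 kJ/mol, giving -126 kJ/mol.
E(LS) − E(HS) = -126 − (0) = -126 kJ/mol.

-126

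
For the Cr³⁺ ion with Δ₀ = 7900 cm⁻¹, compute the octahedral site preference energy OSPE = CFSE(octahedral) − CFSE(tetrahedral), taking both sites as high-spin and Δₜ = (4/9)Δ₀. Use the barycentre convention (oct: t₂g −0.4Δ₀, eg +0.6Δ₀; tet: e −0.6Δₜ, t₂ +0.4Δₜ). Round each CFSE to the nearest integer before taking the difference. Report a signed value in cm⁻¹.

Cr³⁺: group 6, so d-count = 6 − 3 = 3.
Octahedral (high-spin): t2g^3 e_g^0, CFSE = 3(−0.4) + 0(+0.6) = -1.2Δ₀ = -1.2 × 7900 = -9480 cm⁻¹.
In a tetrahedral site the filling is e^2 t2^1: CFSE(tet) = -0.8Δₜ = -0.8 × (4/9)(7900) = -2809 cm⁻¹.
Subtracting, OSPE = -9480 − (-2809) = -6671 cm⁻¹.

-6671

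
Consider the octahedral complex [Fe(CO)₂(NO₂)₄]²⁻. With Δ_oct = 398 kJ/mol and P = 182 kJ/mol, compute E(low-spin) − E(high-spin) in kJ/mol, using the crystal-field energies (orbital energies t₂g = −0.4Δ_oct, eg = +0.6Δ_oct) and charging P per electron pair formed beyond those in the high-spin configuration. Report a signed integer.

Ligand charges: 2×(+0) from CO and 4×(-1) from NO₂⁻ sum to -4; with overall charge -2, Fe is +2.
Fe²⁺: group 8, so d-count = 8 − 2 = 6.
In the high-spin limit (t₂g⁴ eg²) the orbital term is -0.4Δ_oct = -159 kJ/mol, with no excess pairing.
Low-spin t₂g⁶ eg⁰ gives -2.4Δ_oct = -955 kJ/mol, but forming 2 extra pairs costs 2P = 364 kJ/mol, so E(LS) = -955 + 364 = -591 kJ/mol.
E(LS) − E(HS) = -591 − (-159) = -432 kJ/mol.

-432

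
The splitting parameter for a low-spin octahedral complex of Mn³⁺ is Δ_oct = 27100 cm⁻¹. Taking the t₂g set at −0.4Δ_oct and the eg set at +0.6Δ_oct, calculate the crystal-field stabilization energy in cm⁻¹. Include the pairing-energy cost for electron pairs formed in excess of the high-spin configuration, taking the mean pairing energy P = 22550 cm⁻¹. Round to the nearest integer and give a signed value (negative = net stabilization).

Group 7 minus oxidation state +3 gives a d⁴ configuration for Mn³⁺.
Electron filling gives t₂g⁴ eg⁰.
Orbital CFSE = 4(-0.4) + 0(0.6) = -1.6Δ_oct = -1.6 × 27100 = -43360 cm⁻¹.
Relative to high-spin t₂g³ eg¹ (0 paired), the low-spin configuration has 1 additional pair, contributing +1 × 22550 = +22550 cm⁻¹.
Overall CFSE = -43360 + 22550 = -20810 cm⁻¹.

-20810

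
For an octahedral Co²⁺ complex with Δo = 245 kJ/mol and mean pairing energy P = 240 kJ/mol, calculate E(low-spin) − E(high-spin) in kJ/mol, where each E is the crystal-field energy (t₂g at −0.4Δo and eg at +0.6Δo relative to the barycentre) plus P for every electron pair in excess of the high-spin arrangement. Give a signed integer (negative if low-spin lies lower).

Group 9 minus oxidation state +2 gives a d⁷ configuration for Co²⁺.
High-spin d⁷ fills as t₂g⁵ eg² with CFSE 5(−0.4) + 2(+0.6) = -0.8Δo = -196 kJ/mol.
Low-spin: t₂g⁶ eg¹, orbital CFSE = -1.8Δo = -441 kJ/mol; plus 1 excess pair × P = +240 kJ/mol; total -201 kJ/mol.
Thus E(LS) − E(HS) = -5 kJ/mol.

-5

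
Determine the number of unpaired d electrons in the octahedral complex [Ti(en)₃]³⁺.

1

en is neutral, so the +3 overall charge sits on Ti: oxidation state +3.
Ti³⁺: group 4, so d-count = 4 − 3 = 1.
For octahedral d¹ the high- and low-spin configurations coincide.
Configuration: t₂g¹ eg⁰, giving 1 unpaired electron.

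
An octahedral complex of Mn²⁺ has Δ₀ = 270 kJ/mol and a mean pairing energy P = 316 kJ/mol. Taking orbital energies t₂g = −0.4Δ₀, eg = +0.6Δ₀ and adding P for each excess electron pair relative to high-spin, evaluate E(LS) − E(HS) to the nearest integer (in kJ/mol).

Mn sits in group 7; removing 2 electrons leaves Mn²⁺ with 7 − 2 = 5 d electrons.
In the high-spin limit (t₂g³ eg²) the orbital term is 0.0Δ₀ = 0 kJ/mol, with no excess pairing.
Low-spin: t₂g⁵ eg⁰, orbital CFSE = -2.0Δ₀ = -540 kJ/mol; plus 2 excess pairs × P = +632 kJ/mol; total 92 kJ/mol.
Thus E(LS) − E(HS) = 92 kJ/mol.

92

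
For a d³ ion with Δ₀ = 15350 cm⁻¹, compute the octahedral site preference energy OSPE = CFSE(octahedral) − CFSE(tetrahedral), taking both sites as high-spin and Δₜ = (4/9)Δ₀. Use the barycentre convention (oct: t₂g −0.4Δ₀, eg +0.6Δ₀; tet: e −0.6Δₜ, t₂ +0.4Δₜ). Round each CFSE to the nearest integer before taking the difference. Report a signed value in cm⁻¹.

-12962

Octahedral (high-spin): t2g^3 e_g^0, CFSE = 3(−0.4) + 0(+0.6) = -1.2Δ₀ = -1.2 × 15350 = -18420 cm⁻¹.
Tetrahedral e^2 t2^1 gives -0.8Δₜ = -0.8 × (4/9) × 15350 = -5458 cm⁻¹.
Subtracting, OSPE = -18420 − (-5458) = -12962 cm⁻¹.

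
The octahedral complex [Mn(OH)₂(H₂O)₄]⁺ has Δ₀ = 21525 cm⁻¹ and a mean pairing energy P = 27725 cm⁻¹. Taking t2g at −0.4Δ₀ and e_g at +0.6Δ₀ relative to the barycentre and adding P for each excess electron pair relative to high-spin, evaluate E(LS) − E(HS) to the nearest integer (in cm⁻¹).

Ligand charges: 2×(-1) from OH⁻ and 4×(+0) from H₂O sum to -2; with overall charge +1, Mn is +3.
Group 7 minus oxidation state +3 gives a d⁴ configuration for Mn³⁺.
High-spin d⁴ fills as t2g^3 e_g^1 with CFSE 3(−0.4) + 1(+0.6) = -0.6Δ₀ = -12915 cm⁻¹.
For low-spin the configuration is t2g^4 e_g^0: orbital energy -1.6 × 21525 = -34440 cm⁻¹, and 1 additional pair relative to high-spin adds 27725 cm⁻¹, giving -6715 cm⁻¹.
Thus E(LS) − E(HS) = 6200 cm⁻¹.

6200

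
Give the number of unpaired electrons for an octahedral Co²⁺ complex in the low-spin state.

1

Group 9 minus oxidation state +2 gives a d⁷ configuration for Co²⁺.
Configuration: t2g^6 e_g^1, giving 1 unpaired electron.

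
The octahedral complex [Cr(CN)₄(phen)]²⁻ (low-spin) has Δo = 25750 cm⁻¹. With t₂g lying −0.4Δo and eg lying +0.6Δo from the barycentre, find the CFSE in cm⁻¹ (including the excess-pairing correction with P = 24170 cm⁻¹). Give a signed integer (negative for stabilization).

-17030

Ligand charges: 4×(-1) from CN⁻ and 1×(+0) from phen sum to -4; with overall charge -2, Cr is +2.
Cr²⁺: group 6, so d-count = 6 − 2 = 4.
Configuration: t₂g⁴ eg⁰.
Orbital CFSE = 4(-0.4) + 0(0.6) = -1.6Δo = -1.6 × 25750 = -41200 cm⁻¹.
Pairing penalty: 1 pair vs 0 in the high-spin reference → 1 extra × P = 24170 cm⁻¹.
Combining: -41200 + 24170 = -17030 cm⁻¹.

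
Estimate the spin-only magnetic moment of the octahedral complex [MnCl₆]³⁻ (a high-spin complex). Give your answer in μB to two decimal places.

4.90 μB

Each Cl⁻ contributes -1; 6 × (-1) = -6. With overall charge -3, Mn is in the +3 oxidation state.
Mn³⁺: group 7, so d-count = 7 − 3 = 4.
Configuration: t₂g³ eg¹ → 4 unpaired electrons.
μ(spin-only) = √[4(4+2)] = √24 ≈ 4.90 μB.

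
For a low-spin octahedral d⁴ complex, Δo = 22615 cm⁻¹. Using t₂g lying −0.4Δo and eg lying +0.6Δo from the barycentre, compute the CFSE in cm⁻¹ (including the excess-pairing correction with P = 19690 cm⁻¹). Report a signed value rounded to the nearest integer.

The d⁴ electrons fill as t₂g⁴ eg⁰.
Orbital CFSE = 4(-0.4) + 0(0.6) = -1.6Δo = -1.6 × 22615 = -36184 cm⁻¹.
Pairing penalty: 1 pair vs 0 in the high-spin reference → 1 extra × P = 19690 cm⁻¹.
Combining: -36184 + 19690 = -16494 cm⁻¹.

-16494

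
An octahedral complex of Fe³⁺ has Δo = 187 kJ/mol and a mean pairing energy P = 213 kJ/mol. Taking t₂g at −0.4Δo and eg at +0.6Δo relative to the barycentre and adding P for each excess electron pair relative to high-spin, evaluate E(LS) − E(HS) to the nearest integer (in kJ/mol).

Fe is in group 8, so Fe³⁺ is d⁵ (8 − 3 = 5).
High-spin: t₂g³ eg², CFSE = 0.0Δo = 0 kJ/mol.
Low-spin t₂g⁵ eg⁰ gives -2.0Δo = -374 kJ/mol, but forming 2 extra pairs costs 2P = 426 kJ/mol, so E(LS) = -374 + 426 = 52 kJ/mol.
E(LS) − E(HS) = 52 − (0) = 52 kJ/mol.

52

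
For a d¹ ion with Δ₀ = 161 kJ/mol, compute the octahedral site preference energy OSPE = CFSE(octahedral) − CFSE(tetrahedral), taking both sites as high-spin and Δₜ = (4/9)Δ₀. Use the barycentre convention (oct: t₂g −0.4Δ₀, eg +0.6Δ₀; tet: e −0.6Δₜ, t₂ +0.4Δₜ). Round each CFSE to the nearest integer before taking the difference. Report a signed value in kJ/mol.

Octahedral (high-spin): t₂g¹ eg⁰, CFSE = 1(−0.4) + 0(+0.6) = -0.4Δ₀ = -0.4 × 161 = -64 kJ/mol.
Tetrahedral: e¹ t₂⁰, CFSE = 1(−0.6) + 0(+0.4) = -0.6Δₜ = -0.6 × (4/9) × 161 = -43 kJ/mol.
OSPE = -64 − (-43) = -21 kJ/mol.

-21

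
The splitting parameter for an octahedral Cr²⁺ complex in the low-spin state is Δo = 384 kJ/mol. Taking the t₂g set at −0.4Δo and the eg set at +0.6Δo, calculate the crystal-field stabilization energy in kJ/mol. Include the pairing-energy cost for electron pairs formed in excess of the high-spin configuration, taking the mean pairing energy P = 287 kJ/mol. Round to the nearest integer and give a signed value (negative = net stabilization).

-327

Cr sits in group 6; removing 2 electrons leaves Cr²⁺ with 6 − 2 = 4 d electrons.
The d⁴ electrons fill as t₂g⁴ eg⁰.
Orbital CFSE = 4(-0.4) + 0(0.6) = -1.6Δo = -1.6 × 384 = -614 kJ/mol.
Relative to high-spin t₂g³ eg¹ (0 paired), the low-spin configuration has 1 additional pair, contributing +1 × 287 = +287 kJ/mol.
Combining: -614 + 287 = -327 kJ/mol.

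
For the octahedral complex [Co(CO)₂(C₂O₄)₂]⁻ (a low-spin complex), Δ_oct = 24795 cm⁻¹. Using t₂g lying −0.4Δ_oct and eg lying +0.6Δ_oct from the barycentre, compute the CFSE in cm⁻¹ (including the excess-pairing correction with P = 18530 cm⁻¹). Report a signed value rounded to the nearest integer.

-22448

Ligand charges: 2×(+0) from CO and 2×(-2) from C₂O₄²⁻ sum to -4; with overall charge -1, Co is +3.
Co³⁺: group 9, so d-count = 9 − 3 = 6.
Configuration: t₂g⁶ eg⁰.
CFSE(orbital) = 6×(-0.4Δ_oct) + 0×(0.6Δ_oct) = -2.4Δ_oct; with Δ_oct = 24795 cm⁻¹ that is -59508 cm⁻¹.
Relative to high-spin t₂g⁴ eg² (1 paired), the low-spin configuration has 2 additional pairs, contributing +2 × 18530 = +37060 cm⁻¹.
Combining: -59508 + 37060 = -22448 cm⁻¹.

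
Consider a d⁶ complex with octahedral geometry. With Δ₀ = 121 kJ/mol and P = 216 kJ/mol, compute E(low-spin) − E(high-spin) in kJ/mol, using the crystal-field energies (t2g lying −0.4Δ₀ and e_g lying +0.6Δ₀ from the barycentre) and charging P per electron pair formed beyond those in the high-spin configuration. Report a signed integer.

190

In the high-spin limit (t2g^4 e_g^2) the orbital term is -0.4Δ₀ = -48 kJ/mol, with no excess pairing.
Low-spin t2g^6 e_g^0 gives -2.4Δ₀ = -290 kJ/mol, but forming 2 extra pairs costs 2P = 432 kJ/mol, so E(LS) = -290 + 432 = 142 kJ/mol.
The difference is 142 − (-48) = 190 kJ/mol, so high-spin lies lower.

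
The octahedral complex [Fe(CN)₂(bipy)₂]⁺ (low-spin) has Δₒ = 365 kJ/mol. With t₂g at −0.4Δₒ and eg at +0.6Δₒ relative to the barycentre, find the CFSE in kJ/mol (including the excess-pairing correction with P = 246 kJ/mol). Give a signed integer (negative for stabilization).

-238

Ligand charges: 2×(-1) from CN⁻ and 2×(+0) from bipy sum to -2; with overall charge +1, Fe is +3.
Fe is in group 8, so Fe³⁺ is d⁵ (8 − 3 = 5).
The d⁵ electrons fill as t₂g⁵ eg⁰.
Orbital CFSE = 5(-0.4) + 0(0.6) = -2.0Δₒ = -2.0 × 365 = -730 kJ/mol.
High-spin d⁵ would be t₂g³ eg² with 0 pairs; low-spin has 2, so 2 excess pairs cost +2P = +492 kJ/mol.
Overall CFSE = -730 + 492 = -238 kJ/mol.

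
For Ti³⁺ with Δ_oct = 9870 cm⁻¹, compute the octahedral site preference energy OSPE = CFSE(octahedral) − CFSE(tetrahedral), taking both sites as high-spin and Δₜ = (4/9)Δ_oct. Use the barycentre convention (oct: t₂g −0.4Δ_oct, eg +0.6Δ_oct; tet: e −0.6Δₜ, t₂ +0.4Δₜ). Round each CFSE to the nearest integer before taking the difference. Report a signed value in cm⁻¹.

-1316

Ti sits in group 4; removing 3 electrons leaves Ti³⁺ with 4 − 3 = 1 d electrons.
Octahedral high-spin t₂g¹ eg⁰: CFSE = -0.4 × 9870 = -3948 cm⁻¹.
In a tetrahedral site the filling is e¹ t₂⁰: CFSE(tet) = -0.6Δₜ = -0.6 × (4/9)(9870) = -2632 cm⁻¹.
OSPE = -3948 − (-2632) = -1316 cm⁻¹.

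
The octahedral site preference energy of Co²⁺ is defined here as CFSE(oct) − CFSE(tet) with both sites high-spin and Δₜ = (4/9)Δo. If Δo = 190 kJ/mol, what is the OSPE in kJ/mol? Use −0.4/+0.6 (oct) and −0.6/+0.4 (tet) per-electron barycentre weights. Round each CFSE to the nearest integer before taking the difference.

Co²⁺: group 9, so d-count = 9 − 2 = 7.
Octahedral high-spin t2g^5 e_g^2: CFSE = -0.8 × 190 = -152 kJ/mol.
Tetrahedral e^4 t2^3 gives -1.2Δₜ = -1.2 × (4/9) × 190 = -101 kJ/mol.
OSPE = CFSE(oct) − CFSE(tet) = -152 − (-101) = -51 kJ/mol.

-51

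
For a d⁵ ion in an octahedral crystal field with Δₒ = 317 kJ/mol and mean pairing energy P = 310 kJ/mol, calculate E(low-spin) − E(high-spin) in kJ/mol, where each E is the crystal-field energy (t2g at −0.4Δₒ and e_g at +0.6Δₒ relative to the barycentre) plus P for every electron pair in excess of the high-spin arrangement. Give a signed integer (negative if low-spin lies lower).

-14

High-spin d⁵ fills as t2g^3 e_g^2 with CFSE 3(−0.4) + 2(+0.6) = 0.0Δₒ = 0 kJ/mol.
Low-spin: t2g^5 e_g^0, orbital CFSE = -2.0Δₒ = -634 kJ/mol; plus 2 excess pairs × P = +620 kJ/mol; total -14 kJ/mol.
Thus E(LS) − E(HS) = -14 kJ/mol.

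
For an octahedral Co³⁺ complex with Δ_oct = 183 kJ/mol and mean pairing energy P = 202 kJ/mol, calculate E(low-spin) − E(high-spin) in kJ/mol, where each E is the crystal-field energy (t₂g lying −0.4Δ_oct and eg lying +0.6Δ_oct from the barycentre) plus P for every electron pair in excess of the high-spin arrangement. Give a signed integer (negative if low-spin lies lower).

38

Co³⁺: group 9, so d-count = 9 − 3 = 6.
High-spin d⁶ fills as t₂g⁴ eg² with CFSE 4(−0.4) + 2(+0.6) = -0.4Δ_oct = -73 kJ/mol.
Low-spin: t₂g⁶ eg⁰, orbital CFSE = -2.4Δ_oct = -439 kJ/mol; plus 2 excess pairs × P = +404 kJ/mol; total -35 kJ/mol.
Thus E(LS) − E(HS) = 38 kJ/mol.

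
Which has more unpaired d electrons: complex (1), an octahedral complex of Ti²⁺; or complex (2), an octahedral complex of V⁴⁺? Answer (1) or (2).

(1)

(1): Ti is in group 4, so Ti²⁺ is d² (4 − 2 = 2); t₂g² eg⁰ → 2 unpaired.
(2): Group 5 minus oxidation state +4 gives a d¹ configuration for V⁴⁺; t2g^1 e_g^0 → 1 unpaired.
So (1) has more unpaired electrons.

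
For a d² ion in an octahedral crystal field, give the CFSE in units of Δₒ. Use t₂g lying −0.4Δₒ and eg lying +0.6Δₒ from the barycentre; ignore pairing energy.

Configuration: t₂g² eg⁰.
CFSE = 2(-0.4Δₒ) + 0(0.6Δₒ) = -0.8Δₒ + 0.0Δₒ = -0.8Δₒ.

-0.8 Δₒ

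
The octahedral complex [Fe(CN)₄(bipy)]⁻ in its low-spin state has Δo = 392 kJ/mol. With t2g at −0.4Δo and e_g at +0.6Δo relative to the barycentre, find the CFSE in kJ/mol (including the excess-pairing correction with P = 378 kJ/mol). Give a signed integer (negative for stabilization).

Ligand charges: 4×(-1) from CN⁻ and 1×(+0) from bipy sum to -4; with overall charge -1, Fe is +3.
Fe sits in group 8; removing 3 electrons leaves Fe³⁺ with 8 − 3 = 5 d electrons.
Electron filling gives t2g^5 e_g^0.
Orbital CFSE = 5(-0.4) + 0(0.6) = -2.0Δo = -2.0 × 392 = -784 kJ/mol.
Relative to high-spin t2g^3 e_g^2 (0 paired), the low-spin configuration has 2 additional pairs, contributing +2 × 378 = +756 kJ/mol.
Net CFSE = -784 + 756 = -28 kJ/mol.

-28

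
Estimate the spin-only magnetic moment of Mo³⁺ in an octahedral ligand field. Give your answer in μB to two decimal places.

3.87 μB

Group 6 minus oxidation state +3 gives a d³ configuration for Mo³⁺.
Configuration: t₂g³ eg⁰ → 3 unpaired electrons.
μ(spin-only) = √[3(3+2)] = √15 ≈ 3.87 μB.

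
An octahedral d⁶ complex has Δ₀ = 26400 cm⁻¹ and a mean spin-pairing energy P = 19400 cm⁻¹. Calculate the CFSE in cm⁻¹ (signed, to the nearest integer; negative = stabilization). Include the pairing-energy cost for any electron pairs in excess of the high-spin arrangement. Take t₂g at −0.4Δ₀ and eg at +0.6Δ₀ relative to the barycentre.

Since Δ₀ = 26400 cm⁻¹ > P = 19400 cm⁻¹, the complex adopts the low-spin configuration.
Filling d⁶ accordingly: t₂g⁶ eg⁰.
Orbital CFSE = -2.4Δ₀ = -2.4 × 26400 = -63360 cm⁻¹.
Excess pairs vs high-spin: 3 − 1 = 2; pairing cost = +38800 cm⁻¹.
Net CFSE = -63360 + 38800 = -24560 cm⁻¹.

-24560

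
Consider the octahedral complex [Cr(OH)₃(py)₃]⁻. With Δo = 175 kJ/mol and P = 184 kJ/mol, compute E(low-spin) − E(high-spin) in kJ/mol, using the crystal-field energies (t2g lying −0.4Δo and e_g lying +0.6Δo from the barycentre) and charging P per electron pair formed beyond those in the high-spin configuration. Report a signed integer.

9

Ligand charges: 3×(-1) from OH⁻ and 3×(+0) from py sum to -3; with overall charge -1, Cr is +2.
Group 6 minus oxidation state +2 gives a d⁴ configuration for Cr²⁺.
High-spin d⁴ fills as t2g^3 e_g^1 with CFSE 3(−0.4) + 1(+0.6) = -0.6Δo = -105 kJ/mol.
Low-spin: t2g^4 e_g^0, orbital CFSE = -1.6Δo = -280 kJ/mol; plus 1 excess pair × P = +184 kJ/mol; total -96 kJ/mol.
E(LS) − E(HS) = -96 − (-105) = 9 kJ/mol.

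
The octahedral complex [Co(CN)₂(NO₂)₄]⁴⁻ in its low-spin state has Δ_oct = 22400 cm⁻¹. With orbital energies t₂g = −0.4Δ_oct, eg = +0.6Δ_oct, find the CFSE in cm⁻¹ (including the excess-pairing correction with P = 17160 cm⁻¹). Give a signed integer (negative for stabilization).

Ligand charges: 2×(-1) from CN⁻ and 4×(-1) from NO₂⁻ sum to -6; with overall charge -4, Co is +2.
Co is in group 9, so Co²⁺ is d⁷ (9 − 2 = 7).
Configuration: t₂g⁶ eg¹.
Orbital CFSE = 6(-0.4) + 1(0.6) = -1.8Δ_oct = -1.8 × 22400 = -40320 cm⁻¹.
Relative to high-spin t₂g⁵ eg² (2 paired), the low-spin configuration has 1 additional pair, contributing +1 × 17160 = +17160 cm⁻¹.
Overall CFSE = -40320 + 17160 = -23160 cm⁻¹.

-23160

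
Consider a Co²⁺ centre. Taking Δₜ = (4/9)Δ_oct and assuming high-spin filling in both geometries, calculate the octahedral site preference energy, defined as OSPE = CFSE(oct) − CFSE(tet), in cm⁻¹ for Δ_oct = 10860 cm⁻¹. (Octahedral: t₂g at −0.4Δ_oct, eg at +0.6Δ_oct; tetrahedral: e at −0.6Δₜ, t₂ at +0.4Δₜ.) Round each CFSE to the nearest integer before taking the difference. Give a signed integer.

-2896

Co²⁺: group 9, so d-count = 9 − 2 = 7.
Octahedral (high-spin): t2g^5 e_g^2, CFSE = 5(−0.4) + 2(+0.6) = -0.8Δ_oct = -0.8 × 10860 = -8688 cm⁻¹.
Tetrahedral: e^4 t2^3, CFSE = 4(−0.6) + 3(+0.4) = -1.2Δₜ = -1.2 × (4/9) × 10860 = -5792 cm⁻¹.
Subtracting, OSPE = -8688 − (-5792) = -2896 cm⁻¹.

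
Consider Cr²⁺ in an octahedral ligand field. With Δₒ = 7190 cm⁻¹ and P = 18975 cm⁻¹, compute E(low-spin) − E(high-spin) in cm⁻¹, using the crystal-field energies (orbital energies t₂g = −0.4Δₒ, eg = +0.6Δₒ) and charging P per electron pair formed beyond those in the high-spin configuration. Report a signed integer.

Cr is in group 6, so Cr²⁺ is d⁴ (6 − 2 = 4).
In the high-spin limit (t₂g³ eg¹) the orbital term is -0.6Δₒ = -4314 cm⁻¹, with no excess pairing.
For low-spin the configuration is t₂g⁴ eg⁰: orbital energy -1.6 × 7190 = -11504 cm⁻¹, and 1 additional pair relative to high-spin adds 18975 cm⁻¹, giving 7471 cm⁻¹.
The difference is 7471 − (-4314) = 11785 cm⁻¹, so high-spin lies lower.

11785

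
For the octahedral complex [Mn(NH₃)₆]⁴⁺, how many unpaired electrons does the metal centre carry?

3

NH₃ is neutral, so the +4 overall charge sits on Mn: oxidation state +4.
Mn is in group 7, so Mn⁴⁺ is d³ (7 − 4 = 3).
Configuration: t2g^3 e_g^0, giving 3 unpaired electrons.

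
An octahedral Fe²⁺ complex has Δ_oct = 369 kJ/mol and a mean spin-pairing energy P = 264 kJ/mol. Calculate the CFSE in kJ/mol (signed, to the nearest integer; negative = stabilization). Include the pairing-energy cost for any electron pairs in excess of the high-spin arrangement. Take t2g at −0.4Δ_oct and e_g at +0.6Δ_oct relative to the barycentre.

Fe sits in group 8; removing 2 electrons leaves Fe²⁺ with 8 − 2 = 6 d electrons.
Since Δ_oct = 369 kJ/mol > P = 264 kJ/mol, the complex adopts the low-spin configuration.
Configuration: t2g^6 e_g^0.
Orbital CFSE = -2.4Δ_oct = -2.4 × 369 = -886 kJ/mol.
Excess pairs vs high-spin: 3 − 1 = 2; pairing cost = +528 kJ/mol.
Net CFSE = -886 + 528 = -358 kJ/mol.

-358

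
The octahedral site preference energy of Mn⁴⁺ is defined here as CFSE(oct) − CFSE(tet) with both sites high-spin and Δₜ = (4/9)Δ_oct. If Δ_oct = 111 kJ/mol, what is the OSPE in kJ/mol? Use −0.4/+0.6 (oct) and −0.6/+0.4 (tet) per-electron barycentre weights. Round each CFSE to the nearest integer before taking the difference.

-94

Mn⁴⁺: group 7, so d-count = 7 − 4 = 3.
Octahedral high-spin t₂g³ eg⁰: CFSE = -1.2 × 111 = -133 kJ/mol.
Tetrahedral: e² t₂¹, CFSE = 2(−0.6) + 1(+0.4) = -0.8Δₜ = -0.8 × (4/9) × 111 = -39 kJ/mol.
OSPE = CFSE(oct) − CFSE(tet) = -133 − (-39) = -94 kJ/mol.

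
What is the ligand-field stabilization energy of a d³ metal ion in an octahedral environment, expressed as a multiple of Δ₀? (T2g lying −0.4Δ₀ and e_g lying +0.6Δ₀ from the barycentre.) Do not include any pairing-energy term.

Configuration: t2g^3 e_g^0.
CFSE = 3(-0.4Δ₀) + 0(0.6Δ₀) = -1.2Δ₀ + 0.0Δ₀ = -1.2Δ₀.

-1.2 Δ₀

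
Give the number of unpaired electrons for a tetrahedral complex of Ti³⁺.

Ti sits in group 4; removing 3 electrons leaves Ti³⁺ with 4 − 3 = 1 d electrons.
Tetrahedral splitting is small, so the complex is high-spin.
Configuration: e¹ t₂⁰, giving 1 unpaired electron.

1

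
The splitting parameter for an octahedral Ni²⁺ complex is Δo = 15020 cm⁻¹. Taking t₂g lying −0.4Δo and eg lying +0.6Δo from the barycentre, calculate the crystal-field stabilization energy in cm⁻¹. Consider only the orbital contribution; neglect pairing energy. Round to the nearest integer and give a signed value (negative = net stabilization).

Ni is in group 10, so Ni²⁺ is d⁸ (10 − 2 = 8).
The d⁸ electrons fill as t₂g⁶ eg².
Orbital CFSE = 6(-0.4) + 2(0.6) = -1.2Δo = -1.2 × 15020 = -18024 cm⁻¹.

-18024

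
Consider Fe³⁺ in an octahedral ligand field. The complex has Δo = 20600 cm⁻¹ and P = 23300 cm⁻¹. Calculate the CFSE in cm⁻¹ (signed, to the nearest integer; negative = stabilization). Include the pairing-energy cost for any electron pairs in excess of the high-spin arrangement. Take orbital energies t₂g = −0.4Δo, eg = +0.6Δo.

0

Fe is in group 8, so Fe³⁺ is d⁵ (8 − 3 = 5).
Since Δo = 20600 cm⁻¹ < P = 23300 cm⁻¹, the complex adopts the high-spin configuration.
That gives t₂g³ eg².
Orbital CFSE = 0.0Δo = 0.0 × 20600 = 0 cm⁻¹.
High-spin has no excess pairs, so no pairing correction applies.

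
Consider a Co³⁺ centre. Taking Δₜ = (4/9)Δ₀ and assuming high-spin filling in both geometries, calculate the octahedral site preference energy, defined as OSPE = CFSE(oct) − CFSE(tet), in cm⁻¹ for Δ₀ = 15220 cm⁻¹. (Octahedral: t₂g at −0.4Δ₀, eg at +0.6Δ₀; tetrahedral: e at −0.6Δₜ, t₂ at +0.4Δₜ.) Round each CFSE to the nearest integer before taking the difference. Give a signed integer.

Group 9 minus oxidation state +3 gives a d⁶ configuration for Co³⁺.
Octahedral high-spin t2g^4 e_g^2: CFSE = -0.4 × 15220 = -6088 cm⁻¹.
In a tetrahedral site the filling is e^3 t2^3: CFSE(tet) = -0.6Δₜ = -0.6 × (4/9)(15220) = -4059 cm⁻¹.
OSPE = CFSE(oct) − CFSE(tet) = -6088 − (-4059) = -2029 cm⁻¹.

-2029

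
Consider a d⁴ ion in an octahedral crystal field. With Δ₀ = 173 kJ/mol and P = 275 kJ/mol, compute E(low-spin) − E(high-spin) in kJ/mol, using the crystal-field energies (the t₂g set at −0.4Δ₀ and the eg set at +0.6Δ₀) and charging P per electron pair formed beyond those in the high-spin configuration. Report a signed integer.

102

In the high-spin limit (t₂g³ eg¹) the orbital term is -0.6Δ₀ = -104 kJ/mol, with no excess pairing.
For low-spin the configuration is t₂g⁴ eg⁰: orbital energy -1.6 × 173 = -277 kJ/mol, and 1 additional pair relative to high-spin adds 275 kJ/mol, giving -2 kJ/mol.
Thus E(LS) − E(HS) = 102 kJ/mol.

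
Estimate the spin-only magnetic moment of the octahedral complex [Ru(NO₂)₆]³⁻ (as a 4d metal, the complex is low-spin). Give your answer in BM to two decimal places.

Each NO₂⁻ contributes -1; 6 × (-1) = -6. With overall charge -3, Ru is in the +3 oxidation state.
Ru is in group 8, so Ru³⁺ is d⁵ (8 − 3 = 5).
Configuration: t₂g⁵ eg⁰ → 1 unpaired electron.
μ(spin-only) = √[1(1+2)] = √3 ≈ 1.73 BM.

1.73 BM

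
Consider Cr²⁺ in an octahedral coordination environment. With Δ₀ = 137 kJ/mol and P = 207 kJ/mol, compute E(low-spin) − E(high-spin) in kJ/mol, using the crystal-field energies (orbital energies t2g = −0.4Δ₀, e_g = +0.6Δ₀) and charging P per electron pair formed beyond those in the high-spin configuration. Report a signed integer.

Cr²⁺: group 6, so d-count = 6 − 2 = 4.
High-spin: t2g^3 e_g^1, CFSE = -0.6Δ₀ = -82 kJ/mol.
For low-spin the configuration is t2g^4 e_g^0: orbital energy -1.6 × 137 = -219 kJ/mol, and 1 additional pair relative to high-spin adds 207 kJ/mol, giving -12 kJ/mol.
The difference is -12 − (-82) = 70 kJ/mol, so high-spin lies lower.

70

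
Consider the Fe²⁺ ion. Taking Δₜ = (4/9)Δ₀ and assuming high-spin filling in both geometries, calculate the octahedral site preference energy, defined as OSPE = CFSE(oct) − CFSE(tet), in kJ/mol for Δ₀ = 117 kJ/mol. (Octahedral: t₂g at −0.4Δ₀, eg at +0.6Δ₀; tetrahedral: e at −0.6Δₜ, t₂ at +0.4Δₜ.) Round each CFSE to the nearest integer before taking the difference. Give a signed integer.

Fe sits in group 8; removing 2 electrons leaves Fe²⁺ with 8 − 2 = 6 d electrons.
In an octahedral site d⁶ (HS) is t₂g⁴ eg², giving CFSE(oct) = -0.4Δ₀ = -47 kJ/mol.
In a tetrahedral site the filling is e³ t₂³: CFSE(tet) = -0.6Δₜ = -0.6 × (4/9)(117) = -31 kJ/mol.
OSPE = -47 − (-31) = -16 kJ/mol.

-16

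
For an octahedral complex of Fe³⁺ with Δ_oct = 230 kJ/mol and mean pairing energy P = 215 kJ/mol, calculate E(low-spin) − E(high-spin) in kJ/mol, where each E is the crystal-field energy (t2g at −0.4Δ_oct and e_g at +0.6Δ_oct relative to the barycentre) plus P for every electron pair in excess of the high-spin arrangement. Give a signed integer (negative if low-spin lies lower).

-30

Group 8 minus oxidation state +3 gives a d⁵ configuration for Fe³⁺.
High-spin d⁵ fills as t2g^3 e_g^2 with CFSE 3(−0.4) + 2(+0.6) = 0.0Δ_oct = 0 kJ/mol.
Low-spin: t2g^5 e_g^0, orbital CFSE = -2.0Δ_oct = -460 kJ/mol; plus 2 excess pairs × P = +430 kJ/mol; total -30 kJ/mol.
The difference is -30 − (0) = -30 kJ/mol, so low-spin lies lower.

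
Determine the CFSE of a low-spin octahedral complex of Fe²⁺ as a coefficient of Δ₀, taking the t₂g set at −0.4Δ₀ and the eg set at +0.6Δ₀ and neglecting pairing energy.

-2.4 Δ₀

Fe²⁺: group 8, so d-count = 8 − 2 = 6.
Configuration: t₂g⁶ eg⁰.
CFSE = 6(-0.4Δ₀) + 0(0.6Δ₀) = -2.4Δ₀ + 0.0Δ₀ = -2.4Δ₀.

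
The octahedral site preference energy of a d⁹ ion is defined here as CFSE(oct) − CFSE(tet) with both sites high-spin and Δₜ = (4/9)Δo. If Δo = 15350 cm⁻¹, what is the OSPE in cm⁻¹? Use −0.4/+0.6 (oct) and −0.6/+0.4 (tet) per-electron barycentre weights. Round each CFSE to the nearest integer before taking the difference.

In an octahedral site d⁹ (HS) is t₂g⁶ eg³, giving CFSE(oct) = -0.6Δo = -9210 cm⁻¹.
Tetrahedral: e⁴ t₂⁵, CFSE = 4(−0.6) + 5(+0.4) = -0.4Δₜ = -0.4 × (4/9) × 15350 = -2729 cm⁻¹.
OSPE = -9210 − (-2729) = -6481 cm⁻¹.

-6481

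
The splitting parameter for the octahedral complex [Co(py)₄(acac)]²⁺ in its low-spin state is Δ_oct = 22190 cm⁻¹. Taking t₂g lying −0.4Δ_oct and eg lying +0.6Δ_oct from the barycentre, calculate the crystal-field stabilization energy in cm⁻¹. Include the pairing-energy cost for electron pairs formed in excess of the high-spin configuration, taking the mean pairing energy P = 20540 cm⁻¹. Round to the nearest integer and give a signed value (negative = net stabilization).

Ligand charges: 4×(+0) from py and 1×(-1) from acac⁻ sum to -1; with overall charge +2, Co is +3.
Co is in group 9, so Co³⁺ is d⁶ (9 − 3 = 6).
Configuration: t₂g⁶ eg⁰.
The orbital stabilization is -2.4Δ_oct = -2.4 × 22190 = -53256 cm⁻¹.
High-spin d⁶ would be t₂g⁴ eg² with 1 pair; low-spin has 3, so 2 excess pairs cost +2P = +41080 cm⁻¹.
Net CFSE = -53256 + 41080 = -12176 cm⁻¹.

-12176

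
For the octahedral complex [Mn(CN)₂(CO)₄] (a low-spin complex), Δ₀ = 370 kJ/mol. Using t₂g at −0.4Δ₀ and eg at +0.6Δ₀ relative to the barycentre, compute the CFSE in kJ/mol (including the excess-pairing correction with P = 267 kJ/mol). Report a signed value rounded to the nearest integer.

Ligand charges: 2×(-1) from CN⁻ and 4×(+0) from CO sum to -2; with overall charge +0, Mn is +2.
Mn is in group 7, so Mn²⁺ is d⁵ (7 − 2 = 5).
Electron filling gives t₂g⁵ eg⁰.
The orbital stabilization is -2.0Δ₀ = -2.0 × 370 = -740 kJ/mol.
High-spin d⁵ would be t₂g³ eg² with 0 pairs; low-spin has 2, so 2 excess pairs cost +2P = +534 kJ/mol.
Combining: -740 + 534 = -206 kJ/mol.

-206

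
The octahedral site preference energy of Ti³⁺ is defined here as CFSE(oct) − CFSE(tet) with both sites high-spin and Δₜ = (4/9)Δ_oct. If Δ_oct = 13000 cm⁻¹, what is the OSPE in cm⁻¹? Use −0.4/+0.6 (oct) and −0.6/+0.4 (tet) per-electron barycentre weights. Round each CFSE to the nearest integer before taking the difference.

Ti³⁺: group 4, so d-count = 4 − 3 = 1.
Octahedral high-spin t₂g¹ eg⁰: CFSE = -0.4 × 13000 = -5200 cm⁻¹.
Tetrahedral e¹ t₂⁰ gives -0.6Δₜ = -0.6 × (4/9) × 13000 = -3467 cm⁻¹.
Subtracting, OSPE = -5200 − (-3467) = -1733 cm⁻¹.

-1733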